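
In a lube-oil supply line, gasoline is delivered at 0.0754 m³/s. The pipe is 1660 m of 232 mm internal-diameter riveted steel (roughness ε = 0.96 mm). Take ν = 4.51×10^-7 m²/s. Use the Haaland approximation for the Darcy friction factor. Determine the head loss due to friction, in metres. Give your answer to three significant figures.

h_f ≈ 33.5 m

V = 4Q/(πD²) = 4·0.0754/(π·0.232²) = 1.784 m/s
Re = VD/ν = 1.784·0.232/4.51×10^-7 = 9.18×10^5 → turbulent
ε/D = 0.96/232 = 0.00414
Haaland: f = 0.02887
h_f = f(L/D)V²/(2g) = 0.02887·(1660/0.232)·1.784²/(2·9.81) = 33.49 m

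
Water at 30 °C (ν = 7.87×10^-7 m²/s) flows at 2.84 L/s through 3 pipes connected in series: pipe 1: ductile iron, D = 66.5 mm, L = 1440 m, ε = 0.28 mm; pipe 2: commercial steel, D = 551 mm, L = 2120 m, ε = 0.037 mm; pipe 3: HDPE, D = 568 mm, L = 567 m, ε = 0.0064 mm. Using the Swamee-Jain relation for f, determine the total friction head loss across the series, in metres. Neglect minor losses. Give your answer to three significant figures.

Pipe 1: V = 0.8177 m/s, Re = 6.91×10^4, ε/D = 0.00421, f = 0.03064, h_1 = f(L/D)V²/2g = 22.61 m
Pipe 2: V = 0.01191 m/s, Re = 8340, ε/D = 6.72×10^-5, f = 0.03269, h_2 = f(L/D)V²/2g = 9.094×10^-4 m
Pipe 3: V = 0.01121 m/s, Re = 8090, ε/D = 1.13×10^-5, f = 0.03288, h_3 = f(L/D)V²/2g = 2.101×10^-4 m
Series → Q common, losses add: H = Σh = 22.61 m

H ≈ 22.6 m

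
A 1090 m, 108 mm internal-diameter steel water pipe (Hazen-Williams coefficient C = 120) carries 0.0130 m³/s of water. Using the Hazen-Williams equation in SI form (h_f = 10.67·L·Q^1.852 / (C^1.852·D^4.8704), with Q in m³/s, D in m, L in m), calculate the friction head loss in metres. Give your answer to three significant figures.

h_f = 10.67·1090·0.0130^1.852 / (120^1.852·0.108^4.8704) = 26.89 m

h_f ≈ 26.9 m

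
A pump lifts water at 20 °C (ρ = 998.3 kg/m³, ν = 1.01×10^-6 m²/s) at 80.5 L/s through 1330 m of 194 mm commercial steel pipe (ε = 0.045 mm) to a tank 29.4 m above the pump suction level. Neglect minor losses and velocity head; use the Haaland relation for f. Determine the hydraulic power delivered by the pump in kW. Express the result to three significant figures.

P_hyd ≈ 54.9 kW

V = 4Q/(πD²) = 2.723 m/s; Re = 5.23×10^5; ε/D = 2.32×10^-4; f = 0.01553
h_f = f(L/D)V²/2g = 40.24 m
Total head H = z + h_f = 29.4 + 40.24 = 69.64 m
P_hyd = ρgQH = 998.3·9.81·0.0805·69.64 = 54.90 kW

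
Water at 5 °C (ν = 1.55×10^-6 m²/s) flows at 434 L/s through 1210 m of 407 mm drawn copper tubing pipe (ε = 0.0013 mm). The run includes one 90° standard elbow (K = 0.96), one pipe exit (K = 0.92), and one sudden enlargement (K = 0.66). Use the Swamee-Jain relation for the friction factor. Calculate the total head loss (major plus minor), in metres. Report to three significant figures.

V = 4Q/(πD²) = 3.336 m/s; V²/2g = 0.5672 m
Re = 8.76×10^5, ε/D = 3.19×10^-6 → f = 0.01194 (Swamee-Jain)
Major: h_f = f(L/D)·V²/2g = 0.01194·2973·0.5672 = 20.14 m
Minor: ΣK = 2.54; h_m = ΣK·V²/2g = 1.441 m
Total H_L = 20.14 + 1.441 = 21.58 m

H_L ≈ 21.6 m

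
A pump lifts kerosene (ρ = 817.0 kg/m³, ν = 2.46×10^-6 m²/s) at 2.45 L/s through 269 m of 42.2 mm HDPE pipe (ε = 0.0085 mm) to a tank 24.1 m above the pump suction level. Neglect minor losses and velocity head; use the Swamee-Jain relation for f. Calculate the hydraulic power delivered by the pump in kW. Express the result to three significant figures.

P_hyd ≈ 0.943 kW

V = 4Q/(πD²) = 1.752 m/s; Re = 3.00×10^4; ε/D = 2.01×10^-4; f = 0.02398
h_f = f(L/D)V²/2g = 23.90 m
Total head H = z + h_f = 24.1 + 23.90 = 48.00 m
P_hyd = ρgQH = 817.0·9.81·0.00245·48.00 = 0.9426 kW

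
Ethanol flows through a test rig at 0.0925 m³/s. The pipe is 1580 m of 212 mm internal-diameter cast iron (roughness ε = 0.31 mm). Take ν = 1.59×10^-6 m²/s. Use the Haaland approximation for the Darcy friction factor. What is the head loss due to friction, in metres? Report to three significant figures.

V = 4Q/(πD²) = 4·0.0925/(π·0.212²) = 2.620 m/s
Re = VD/ν = 2.620·0.212/1.59×10^-6 = 3.49×10^5 → turbulent
ε/D = 0.31/212 = 0.00146
Haaland: f = 0.02220
h_f = f(L/D)V²/(2g) = 0.02220·(1580/0.212)·2.620²/(2·9.81) = 57.90 m

h_f ≈ 57.9 m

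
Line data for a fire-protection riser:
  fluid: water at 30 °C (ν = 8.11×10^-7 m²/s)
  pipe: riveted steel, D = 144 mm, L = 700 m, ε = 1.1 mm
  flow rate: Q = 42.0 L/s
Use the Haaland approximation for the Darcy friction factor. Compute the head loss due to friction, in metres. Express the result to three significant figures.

V = 4Q/(πD²) = 4·0.0420/(π·0.144²) = 2.579 m/s
Re = VD/ν = 2.579·0.144/8.11×10^-7 = 4.58×10^5 → turbulent
ε/D = 1.1/144 = 0.00764
Haaland: f = 0.03489
h_f = f(L/D)V²/(2g) = 0.03489·(700/0.144)·2.579²/(2·9.81) = 57.49 m

h_f ≈ 57.5 m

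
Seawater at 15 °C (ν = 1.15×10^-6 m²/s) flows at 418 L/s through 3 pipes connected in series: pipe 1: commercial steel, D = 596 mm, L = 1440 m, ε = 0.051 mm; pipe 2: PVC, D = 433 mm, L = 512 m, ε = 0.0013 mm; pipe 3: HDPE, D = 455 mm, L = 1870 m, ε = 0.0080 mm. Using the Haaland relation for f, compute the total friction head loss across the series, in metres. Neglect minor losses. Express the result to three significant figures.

Pipe 1: V = 1.498 m/s, Re = 7.77×10^5, ε/D = 8.56×10^-5, f = 0.01342, h_1 = f(L/D)V²/2g = 3.711 m
Pipe 2: V = 2.839 m/s, Re = 1.07×10^6, ε/D = 3.00×10^-6, f = 0.01151, h_2 = f(L/D)V²/2g = 5.589 m
Pipe 3: V = 2.571 m/s, Re = 1.02×10^6, ε/D = 1.76×10^-5, f = 0.01189, h_3 = f(L/D)V²/2g = 16.45 m
Series → Q common, losses add: H = Σh = 25.75 m

H ≈ 25.8 m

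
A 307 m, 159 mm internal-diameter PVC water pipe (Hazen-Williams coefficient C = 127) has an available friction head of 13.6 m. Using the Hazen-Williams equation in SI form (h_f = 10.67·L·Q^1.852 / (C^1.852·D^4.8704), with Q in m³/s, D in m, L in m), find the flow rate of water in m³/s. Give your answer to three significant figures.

Q ≈ 0.0522 m³/s

Rearranging: Q = [h_f·C^1.852·D^4.8704 / (10.67·L)]^(1/1.852)
Q = [13.6·127^1.852·0.159^4.8704 / (10.67·307)]^0.540 = 0.05219 m³/s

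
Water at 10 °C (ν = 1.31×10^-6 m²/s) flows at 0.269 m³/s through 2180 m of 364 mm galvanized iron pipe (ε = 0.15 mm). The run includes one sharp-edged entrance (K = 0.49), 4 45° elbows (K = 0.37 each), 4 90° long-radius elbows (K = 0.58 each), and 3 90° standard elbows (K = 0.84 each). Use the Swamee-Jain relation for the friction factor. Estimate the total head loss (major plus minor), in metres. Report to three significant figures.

V = 4Q/(πD²) = 2.585 m/s; V²/2g = 0.3406 m
Re = 7.18×10^5, ε/D = 4.12×10^-4 → f = 0.01689 (Swamee-Jain)
Major: h_f = f(L/D)·V²/2g = 0.01689·5989·0.3406 = 34.45 m
Minor: ΣK = 6.81; h_m = ΣK·V²/2g = 2.319 m
Total H_L = 34.45 + 2.319 = 36.77 m

H_L ≈ 36.8 m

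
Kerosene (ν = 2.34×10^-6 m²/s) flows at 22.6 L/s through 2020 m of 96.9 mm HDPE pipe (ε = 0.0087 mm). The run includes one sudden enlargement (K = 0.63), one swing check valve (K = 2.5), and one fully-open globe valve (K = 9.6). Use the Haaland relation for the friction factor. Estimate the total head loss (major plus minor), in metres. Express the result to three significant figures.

V = 4Q/(πD²) = 3.065 m/s; V²/2g = 0.4787 m
Re = 1.27×10^5, ε/D = 8.98×10^-5 → f = 0.01743 (Haaland)
Major: h_f = f(L/D)·V²/2g = 0.01743·20846·0.4787 = 173.9 m
Minor: ΣK = 12.7; h_m = ΣK·V²/2g = 6.094 m
Total H_L = 173.9 + 6.094 = 180.0 m

H_L ≈ 180 m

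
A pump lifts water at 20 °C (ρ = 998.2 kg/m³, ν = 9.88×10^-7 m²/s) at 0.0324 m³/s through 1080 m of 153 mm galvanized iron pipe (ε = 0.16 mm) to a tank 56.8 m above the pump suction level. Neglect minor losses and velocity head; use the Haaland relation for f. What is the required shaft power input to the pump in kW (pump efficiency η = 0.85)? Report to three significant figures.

V = 4Q/(πD²) = 1.762 m/s; Re = 2.73×10^5; ε/D = 0.00105; f = 0.02079
h_f = f(L/D)V²/2g = 23.23 m
Total head H = z + h_f = 56.8 + 23.23 = 80.03 m
P_hyd = ρgQH = 998.2·9.81·0.0324·80.03 = 25.39 kW
P_shaft = P_hyd/η = 25.39/0.85 = 29.87 kW

P_shaft ≈ 29.9 kW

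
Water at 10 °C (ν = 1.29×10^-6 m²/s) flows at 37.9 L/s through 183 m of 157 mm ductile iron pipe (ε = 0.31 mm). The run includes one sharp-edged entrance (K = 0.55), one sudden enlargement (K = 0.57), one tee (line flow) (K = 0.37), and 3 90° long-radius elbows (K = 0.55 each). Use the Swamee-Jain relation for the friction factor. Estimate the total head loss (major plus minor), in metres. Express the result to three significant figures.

H_L ≈ 6.14 m

V = 4Q/(πD²) = 1.958 m/s; V²/2g = 0.1953 m
Re = 2.38×10^5, ε/D = 0.00197 → f = 0.02426 (Swamee-Jain)
Major: h_f = f(L/D)·V²/2g = 0.02426·1166·0.1953 = 5.525 m
Minor: ΣK = 3.14; h_m = ΣK·V²/2g = 0.6134 m
Total H_L = 5.525 + 0.6134 = 6.138 m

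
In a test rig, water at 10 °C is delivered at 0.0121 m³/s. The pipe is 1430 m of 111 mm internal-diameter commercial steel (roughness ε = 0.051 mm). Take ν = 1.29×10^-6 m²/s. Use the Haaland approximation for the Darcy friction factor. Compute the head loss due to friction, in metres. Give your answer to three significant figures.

h_f ≈ 20.2 m

V = 4Q/(πD²) = 4·0.0121/(π·0.111²) = 1.250 m/s
Re = VD/ν = 1.250·0.111/1.29×10^-6 = 1.08×10^5 → turbulent
ε/D = 0.051/111 = 4.59×10^-4
Haaland: f = 0.01971
h_f = f(L/D)V²/(2g) = 0.01971·(1430/0.111)·1.250²/(2·9.81) = 20.23 m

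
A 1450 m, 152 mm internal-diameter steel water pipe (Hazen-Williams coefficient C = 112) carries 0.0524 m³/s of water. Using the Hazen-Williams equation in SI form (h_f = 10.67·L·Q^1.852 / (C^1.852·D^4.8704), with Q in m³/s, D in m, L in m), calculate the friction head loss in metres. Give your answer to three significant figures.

h_f = 10.67·1450·0.0524^1.852 / (112^1.852·0.152^4.8704) = 101.7 m

h_f ≈ 102 m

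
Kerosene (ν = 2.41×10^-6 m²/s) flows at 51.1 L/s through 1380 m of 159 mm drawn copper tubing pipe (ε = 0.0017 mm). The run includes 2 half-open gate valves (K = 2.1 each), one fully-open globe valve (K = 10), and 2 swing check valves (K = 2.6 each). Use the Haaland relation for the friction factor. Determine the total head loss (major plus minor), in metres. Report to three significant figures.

H_L ≈ 53.6 m

V = 4Q/(πD²) = 2.574 m/s; V²/2g = 0.3376 m
Re = 1.70×10^5, ε/D = 1.07×10^-5 → f = 0.01606 (Haaland)
Major: h_f = f(L/D)·V²/2g = 0.01606·8679·0.3376 = 47.06 m
Minor: ΣK = 19.4; h_m = ΣK·V²/2g = 6.549 m
Total H_L = 47.06 + 6.549 = 53.61 m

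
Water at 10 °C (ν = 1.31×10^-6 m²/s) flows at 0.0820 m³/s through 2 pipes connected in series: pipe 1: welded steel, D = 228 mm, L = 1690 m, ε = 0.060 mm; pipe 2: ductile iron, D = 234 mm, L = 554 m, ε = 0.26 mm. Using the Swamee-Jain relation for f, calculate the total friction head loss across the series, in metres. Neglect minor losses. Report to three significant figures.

Pipe 1: V = 2.008 m/s, Re = 3.50×10^5, ε/D = 2.63×10^-4, f = 0.01655, h_1 = f(L/D)V²/2g = 25.23 m
Pipe 2: V = 1.907 m/s, Re = 3.41×10^5, ε/D = 0.00111, f = 0.02109, h_2 = f(L/D)V²/2g = 9.252 m
Series → Q common, losses add: H = Σh = 34.48 m

H ≈ 34.5 m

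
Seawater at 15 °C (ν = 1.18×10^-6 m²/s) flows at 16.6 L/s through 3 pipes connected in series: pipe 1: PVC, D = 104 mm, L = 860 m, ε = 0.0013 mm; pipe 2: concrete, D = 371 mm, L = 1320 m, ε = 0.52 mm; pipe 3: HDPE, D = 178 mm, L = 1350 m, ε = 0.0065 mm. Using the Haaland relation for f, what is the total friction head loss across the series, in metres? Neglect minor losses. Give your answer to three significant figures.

H ≈ 29.0 m

Pipe 1: V = 1.954 m/s, Re = 1.72×10^5, ε/D = 1.25×10^-5, f = 0.01603, h_1 = f(L/D)V²/2g = 25.80 m
Pipe 2: V = 0.1536 m/s, Re = 4.83×10^4, ε/D = 0.00140, f = 0.02491, h_2 = f(L/D)V²/2g = 0.1065 m
Pipe 3: V = 0.6671 m/s, Re = 1.01×10^5, ε/D = 3.65×10^-5, f = 0.01795, h_3 = f(L/D)V²/2g = 3.088 m
Series → Q common, losses add: H = Σh = 28.99 m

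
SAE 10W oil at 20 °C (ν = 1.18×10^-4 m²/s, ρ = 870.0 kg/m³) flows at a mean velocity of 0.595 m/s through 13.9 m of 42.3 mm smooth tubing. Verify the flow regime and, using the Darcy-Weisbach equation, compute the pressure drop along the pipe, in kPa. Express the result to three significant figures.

Re = VD/ν = 0.595·0.04230/1.18×10^-4 = 213 → laminar (Re < 2300)
f = 64/Re = 0.3001
h_f = f(L/D)V²/(2g) = 0.3001·(13.9/0.04230)·0.595²/(2·9.81) = 1.779 m
Δp = ρg·h_f = 870.0·9.81·1.779 = 15.18 kPa

Δp ≈ 15.2 kPa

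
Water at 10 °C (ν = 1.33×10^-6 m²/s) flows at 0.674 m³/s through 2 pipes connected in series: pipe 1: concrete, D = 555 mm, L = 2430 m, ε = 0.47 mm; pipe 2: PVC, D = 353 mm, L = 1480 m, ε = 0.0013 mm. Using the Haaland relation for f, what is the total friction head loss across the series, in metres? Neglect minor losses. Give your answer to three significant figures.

Pipe 1: V = 2.786 m/s, Re = 1.16×10^6, ε/D = 8.47×10^-4, f = 0.01916, h_1 = f(L/D)V²/2g = 33.19 m
Pipe 2: V = 6.887 m/s, Re = 1.83×10^6, ε/D = 3.68×10^-6, f = 0.01059, h_2 = f(L/D)V²/2g = 107.3 m
Series → Q common, losses add: H = Σh = 140.5 m

H ≈ 141 m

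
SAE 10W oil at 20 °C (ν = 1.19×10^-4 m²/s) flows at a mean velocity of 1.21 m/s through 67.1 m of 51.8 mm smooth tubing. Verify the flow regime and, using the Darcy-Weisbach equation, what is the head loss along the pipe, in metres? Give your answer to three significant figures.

Re = VD/ν = 1.21·0.05180/1.19×10^-4 = 527 → laminar (Re < 2300)
f = 64/Re = 0.1215
h_f = f(L/D)V²/(2g) = 0.1215·(67.1/0.05180)·1.21²/(2·9.81) = 11.75 m

h_f ≈ 11.7 m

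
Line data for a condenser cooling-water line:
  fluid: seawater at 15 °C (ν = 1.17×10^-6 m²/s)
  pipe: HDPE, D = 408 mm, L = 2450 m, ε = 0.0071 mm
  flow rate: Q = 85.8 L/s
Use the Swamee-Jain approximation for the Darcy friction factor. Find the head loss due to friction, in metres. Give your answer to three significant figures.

V = 4Q/(πD²) = 4·0.0858/(π·0.408²) = 0.6563 m/s
Re = VD/ν = 0.6563·0.408/1.17×10^-6 = 2.29×10^5 → turbulent
ε/D = 0.0071/408 = 1.74×10^-5
Swamee-Jain: f = 0.01530
h_f = f(L/D)V²/(2g) = 0.01530·(2450/0.408)·0.6563²/(2·9.81) = 2.017 m

h_f ≈ 2.02 m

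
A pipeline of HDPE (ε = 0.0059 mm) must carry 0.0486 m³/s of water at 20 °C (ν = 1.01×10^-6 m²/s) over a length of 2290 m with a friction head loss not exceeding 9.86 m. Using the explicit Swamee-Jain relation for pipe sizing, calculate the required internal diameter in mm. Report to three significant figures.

Swamee-Jain (Type III): D = 0.66·[ε^1.25·(LQ²/(gh_f))^4.75 + ν·Q^9.4·(L/(gh_f))^5.2]^0.04
LQ²/(gh_f) = 0.05592; L/(gh_f) = 23.67
Term 1 = ε^1.25·(…)^4.75 = 3.27×10^-13; Term 2 = ν·Q^9.4·(…)^5.2 = 6.38×10^-12
D = 0.66·(3.27×10^-13 + 6.38×10^-12)^0.04 = 0.2358 m = 236 mm
Check: V = 1.11 m/s, Re = 2.60×10^5, f = 0.01504, h_f = 9.21 m ≈ 9.86 m ✓

D ≈ 236 mm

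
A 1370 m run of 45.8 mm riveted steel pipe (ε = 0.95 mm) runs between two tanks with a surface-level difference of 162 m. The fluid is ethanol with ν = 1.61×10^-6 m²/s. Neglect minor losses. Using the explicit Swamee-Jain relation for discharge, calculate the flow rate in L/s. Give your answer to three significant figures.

Q ≈ 2.40 L/s

Swamee-Jain (Type II): Q = -0.965·√(gD⁵h_f/L)·ln[ε/(3.7D) + √(3.17ν²L/(gD³h_f))]
√(gD⁵h_f/L) = √(9.81·0.0458⁵·162/1370) = 4.835×10^-4
ε/(3.7D) = 0.00561; √(3.17ν²L/(gD³h_f)) = 2.72×10^-4
Q = -0.965·4.835×10^-4·ln(0.005878) = 0.002397 m³/s
Check: V = 1.45 m/s, Re = 4.14×10^4, f = 0.05067, h_f = 163 m ≈ 162 m ✓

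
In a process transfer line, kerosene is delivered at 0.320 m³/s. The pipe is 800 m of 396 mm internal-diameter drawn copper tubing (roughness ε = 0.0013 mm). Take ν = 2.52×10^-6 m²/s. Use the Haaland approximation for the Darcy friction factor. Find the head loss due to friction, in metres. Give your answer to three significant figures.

h_f ≈ 9.44 m

V = 4Q/(πD²) = 4·0.320/(π·0.396²) = 2.598 m/s
Re = VD/ν = 2.598·0.396/2.52×10^-6 = 4.08×10^5 → turbulent
ε/D = 0.0013/396 = 3.28×10^-6
Haaland: f = 0.01358
h_f = f(L/D)V²/(2g) = 0.01358·(800/0.396)·2.598²/(2·9.81) = 9.440 m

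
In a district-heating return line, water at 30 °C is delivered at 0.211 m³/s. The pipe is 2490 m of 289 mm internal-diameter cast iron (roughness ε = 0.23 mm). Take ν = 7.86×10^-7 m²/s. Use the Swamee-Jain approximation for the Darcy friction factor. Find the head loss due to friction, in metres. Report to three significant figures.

h_f ≈ 86.2 m

V = 4Q/(πD²) = 4·0.211/(π·0.289²) = 3.217 m/s
Re = VD/ν = 3.217·0.289/7.86×10^-7 = 1.18×10^6 → turbulent
ε/D = 0.23/289 = 7.96×10^-4
Swamee-Jain: f = 0.01898
h_f = f(L/D)V²/(2g) = 0.01898·(2490/0.289)·3.217²/(2·9.81) = 86.23 m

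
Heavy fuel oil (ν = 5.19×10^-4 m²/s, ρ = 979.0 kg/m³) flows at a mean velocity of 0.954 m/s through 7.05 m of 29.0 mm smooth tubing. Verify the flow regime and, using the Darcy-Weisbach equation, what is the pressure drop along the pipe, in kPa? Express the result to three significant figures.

Δp ≈ 130 kPa

Re = VD/ν = 0.954·0.02900/5.19×10^-4 = 53.3 → laminar (Re < 2300)
f = 64/Re = 1.201
h_f = f(L/D)V²/(2g) = 1.201·(7.05/0.02900)·0.954²/(2·9.81) = 13.54 m
Δp = ρg·h_f = 979.0·9.81·13.54 = 130.0 kPa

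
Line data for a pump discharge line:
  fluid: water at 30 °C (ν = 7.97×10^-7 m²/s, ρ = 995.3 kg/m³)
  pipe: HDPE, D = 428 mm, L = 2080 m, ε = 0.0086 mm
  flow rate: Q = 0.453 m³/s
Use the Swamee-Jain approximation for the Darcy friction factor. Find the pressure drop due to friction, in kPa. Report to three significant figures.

V = 4Q/(πD²) = 4·0.453/(π·0.428²) = 3.149 m/s
Re = VD/ν = 3.149·0.428/7.97×10^-7 = 1.69×10^6 → turbulent
ε/D = 0.0086/428 = 2.01×10^-5
Swamee-Jain: f = 0.01129
h_f = f(L/D)V²/(2g) = 0.01129·(2080/0.428)·3.149²/(2·9.81) = 27.72 m
Δp = ρg·h_f = 995.3·9.81·27.72 = 270.6 kPa

Δp ≈ 271 kPa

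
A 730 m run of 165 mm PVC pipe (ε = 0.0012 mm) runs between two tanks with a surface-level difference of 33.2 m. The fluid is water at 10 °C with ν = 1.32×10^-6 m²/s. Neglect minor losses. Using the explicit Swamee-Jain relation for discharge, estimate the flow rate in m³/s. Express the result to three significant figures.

Swamee-Jain (Type II): Q = -0.965·√(gD⁵h_f/L)·ln[ε/(3.7D) + √(3.17ν²L/(gD³h_f))]
√(gD⁵h_f/L) = √(9.81·0.165⁵·33.2/730) = 0.007387
ε/(3.7D) = 1.97×10^-6; √(3.17ν²L/(gD³h_f)) = 5.25×10^-5
Q = -0.965·0.007387·ln(5.446×10^-5) = 0.06998 m³/s
Check: V = 3.27 m/s, Re = 4.09×10^5, f = 0.01368, h_f = 33.0 m ≈ 33.2 m ✓

Q ≈ 0.0700 m³/s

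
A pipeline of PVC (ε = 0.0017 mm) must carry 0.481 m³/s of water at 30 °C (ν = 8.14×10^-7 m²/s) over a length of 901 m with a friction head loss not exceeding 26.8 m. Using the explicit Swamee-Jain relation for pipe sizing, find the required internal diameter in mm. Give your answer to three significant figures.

D ≈ 370 mm

Swamee-Jain (Type III): D = 0.66·[ε^1.25·(LQ²/(gh_f))^4.75 + ν·Q^9.4·(L/(gh_f))^5.2]^0.04
LQ²/(gh_f) = 0.7929; L/(gh_f) = 3.427
Term 1 = ε^1.25·(…)^4.75 = 2.04×10^-8; Term 2 = ν·Q^9.4·(…)^5.2 = 5.06×10^-7
D = 0.66·(2.04×10^-8 + 5.06×10^-7)^0.04 = 0.3702 m = 370 mm
Check: V = 4.47 m/s, Re = 2.03×10^6, f = 0.01052, h_f = 26.1 m ≈ 26.8 m ✓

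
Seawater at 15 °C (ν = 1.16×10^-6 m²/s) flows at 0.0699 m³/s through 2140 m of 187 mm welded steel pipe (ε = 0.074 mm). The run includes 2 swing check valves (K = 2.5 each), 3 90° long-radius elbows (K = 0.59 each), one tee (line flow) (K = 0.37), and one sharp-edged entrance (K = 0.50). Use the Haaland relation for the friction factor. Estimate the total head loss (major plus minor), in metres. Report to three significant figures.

H_L ≈ 67.0 m

V = 4Q/(πD²) = 2.545 m/s; V²/2g = 0.3301 m
Re = 4.10×10^5, ε/D = 3.96×10^-4 → f = 0.01707 (Haaland)
Major: h_f = f(L/D)·V²/2g = 0.01707·11444·0.3301 = 64.49 m
Minor: ΣK = 7.64; h_m = ΣK·V²/2g = 2.522 m
Total H_L = 64.49 + 2.522 = 67.01 m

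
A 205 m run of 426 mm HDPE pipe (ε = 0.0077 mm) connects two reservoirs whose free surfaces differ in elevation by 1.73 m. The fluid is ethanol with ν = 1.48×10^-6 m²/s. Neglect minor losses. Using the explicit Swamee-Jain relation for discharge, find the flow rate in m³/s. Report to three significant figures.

Swamee-Jain (Type II): Q = -0.965·√(gD⁵h_f/L)·ln[ε/(3.7D) + √(3.17ν²L/(gD³h_f))]
√(gD⁵h_f/L) = √(9.81·0.426⁵·1.73/205) = 0.03408
ε/(3.7D) = 4.89×10^-6; √(3.17ν²L/(gD³h_f)) = 3.29×10^-5
Q = -0.965·0.03408·ln(3.782×10^-5) = 0.3349 m³/s
Check: V = 2.35 m/s, Re = 6.76×10^5, f = 0.01275, h_f = 1.73 m ≈ 1.73 m ✓

Q ≈ 0.335 m³/s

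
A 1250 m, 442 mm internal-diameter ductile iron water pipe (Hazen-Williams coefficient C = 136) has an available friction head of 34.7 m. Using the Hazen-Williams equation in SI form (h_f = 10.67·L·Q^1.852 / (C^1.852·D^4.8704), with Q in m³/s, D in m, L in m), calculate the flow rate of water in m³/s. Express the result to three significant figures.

Rearranging: Q = [h_f·C^1.852·D^4.8704 / (10.67·L)]^(1/1.852)
Q = [34.7·136^1.852·0.442^4.8704 / (10.67·1250)]^0.540 = 0.6389 m³/s

Q ≈ 0.639 m³/s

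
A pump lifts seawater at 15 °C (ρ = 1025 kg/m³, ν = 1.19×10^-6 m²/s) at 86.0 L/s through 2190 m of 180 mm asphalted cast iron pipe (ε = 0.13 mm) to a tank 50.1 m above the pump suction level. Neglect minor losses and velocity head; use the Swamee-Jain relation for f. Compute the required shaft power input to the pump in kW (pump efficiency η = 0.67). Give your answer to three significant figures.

V = 4Q/(πD²) = 3.380 m/s; Re = 5.11×10^5; ε/D = 7.22×10^-4; f = 0.01902
h_f = f(L/D)V²/2g = 134.7 m
Total head H = z + h_f = 50.1 + 134.7 = 184.8 m
P_hyd = ρgQH = 1025·9.81·0.0860·184.8 = 159.8 kW
P_shaft = P_hyd/η = 159.8/0.67 = 238.6 kW

P_shaft ≈ 239 kW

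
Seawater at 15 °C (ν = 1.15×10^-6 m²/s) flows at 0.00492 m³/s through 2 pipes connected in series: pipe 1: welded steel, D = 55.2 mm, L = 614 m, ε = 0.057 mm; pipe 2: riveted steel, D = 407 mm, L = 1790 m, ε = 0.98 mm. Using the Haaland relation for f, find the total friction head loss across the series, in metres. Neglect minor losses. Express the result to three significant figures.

Pipe 1: V = 2.056 m/s, Re = 9.87×10^4, ε/D = 0.00103, f = 0.02210, h_1 = f(L/D)V²/2g = 52.97 m
Pipe 2: V = 0.03782 m/s, Re = 1.34×10^4, ε/D = 0.00241, f = 0.03225, h_2 = f(L/D)V²/2g = 0.01034 m
Series → Q common, losses add: H = Σh = 52.98 m

H ≈ 53.0 m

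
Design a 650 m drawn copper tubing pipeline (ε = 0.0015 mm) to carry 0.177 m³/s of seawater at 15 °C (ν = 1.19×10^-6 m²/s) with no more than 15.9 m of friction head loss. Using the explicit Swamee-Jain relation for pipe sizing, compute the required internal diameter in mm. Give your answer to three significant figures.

Swamee-Jain (Type III): D = 0.66·[ε^1.25·(LQ²/(gh_f))^4.75 + ν·Q^9.4·(L/(gh_f))^5.2]^0.04
LQ²/(gh_f) = 0.1306; L/(gh_f) = 4.167
Term 1 = ε^1.25·(…)^4.75 = 3.31×10^-12; Term 2 = ν·Q^9.4·(…)^5.2 = 1.70×10^-10
D = 0.66·(3.31×10^-12 + 1.70×10^-10)^0.04 = 0.2686 m = 269 mm
Check: V = 3.12 m/s, Re = 7.05×10^5, f = 0.01243, h_f = 15.0 m ≈ 15.9 m ✓

D ≈ 269 mm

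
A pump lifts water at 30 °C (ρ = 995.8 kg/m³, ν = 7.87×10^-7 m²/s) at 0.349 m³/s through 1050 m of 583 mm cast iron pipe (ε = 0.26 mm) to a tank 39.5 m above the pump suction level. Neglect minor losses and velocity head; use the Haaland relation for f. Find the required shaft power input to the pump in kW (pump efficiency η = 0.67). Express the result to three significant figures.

P_shaft ≈ 214 kW

V = 4Q/(πD²) = 1.307 m/s; Re = 9.68×10^5; ε/D = 4.46×10^-4; f = 0.01680
h_f = f(L/D)V²/2g = 2.637 m
Total head H = z + h_f = 39.5 + 2.637 = 42.14 m
P_hyd = ρgQH = 995.8·9.81·0.349·42.14 = 143.7 kW
P_shaft = P_hyd/η = 143.7/0.67 = 214.4 kW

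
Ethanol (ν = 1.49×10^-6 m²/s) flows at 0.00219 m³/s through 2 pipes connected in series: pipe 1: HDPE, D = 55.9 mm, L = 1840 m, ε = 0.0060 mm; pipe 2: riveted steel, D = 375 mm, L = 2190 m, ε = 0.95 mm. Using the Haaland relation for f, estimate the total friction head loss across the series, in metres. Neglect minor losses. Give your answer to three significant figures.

Pipe 1: V = 0.8923 m/s, Re = 3.35×10^4, ε/D = 1.07×10^-4, f = 0.02295, h_1 = f(L/D)V²/2g = 30.66 m
Pipe 2: V = 0.01983 m/s, Re = 4990, ε/D = 0.00253, f = 0.04016, h_2 = f(L/D)V²/2g = 0.004700 m
Series → Q common, losses add: H = Σh = 30.67 m

H ≈ 30.7 m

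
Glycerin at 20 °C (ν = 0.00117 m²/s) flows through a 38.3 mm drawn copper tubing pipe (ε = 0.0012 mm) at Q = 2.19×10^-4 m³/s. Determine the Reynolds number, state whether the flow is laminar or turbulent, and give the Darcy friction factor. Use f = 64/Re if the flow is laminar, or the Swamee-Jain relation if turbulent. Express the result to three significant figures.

Re ≈ 6.22; laminar; f = 64/Re ≈ 10.3

V = 4Q/(πD²) = 0.1901 m/s
Re = VD/ν = 0.1901·0.0383/0.00117 = 6.22
Re < 2300 → laminar → f = 64/Re = 10.29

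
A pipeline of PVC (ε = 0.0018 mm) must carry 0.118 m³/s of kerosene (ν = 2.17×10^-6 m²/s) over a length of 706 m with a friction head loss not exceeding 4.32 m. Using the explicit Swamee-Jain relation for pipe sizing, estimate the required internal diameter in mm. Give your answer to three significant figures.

Swamee-Jain (Type III): D = 0.66·[ε^1.25·(LQ²/(gh_f))^4.75 + ν·Q^9.4·(L/(gh_f))^5.2]^0.04
LQ²/(gh_f) = 0.2320; L/(gh_f) = 16.66
Term 1 = ε^1.25·(…)^4.75 = 6.38×10^-11; Term 2 = ν·Q^9.4·(…)^5.2 = 9.22×10^-9
D = 0.66·(6.38×10^-11 + 9.22×10^-9)^0.04 = 0.3150 m = 315 mm
Check: V = 1.51 m/s, Re = 2.20×10^5, f = 0.01531, h_f = 4.01 m ≈ 4.32 m ✓

D ≈ 315 mm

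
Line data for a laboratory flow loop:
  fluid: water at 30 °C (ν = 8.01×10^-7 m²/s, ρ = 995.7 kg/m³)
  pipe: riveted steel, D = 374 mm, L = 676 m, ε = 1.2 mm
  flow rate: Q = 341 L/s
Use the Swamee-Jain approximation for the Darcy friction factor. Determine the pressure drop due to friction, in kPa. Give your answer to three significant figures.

V = 4Q/(πD²) = 4·0.341/(π·0.374²) = 3.104 m/s
Re = VD/ν = 3.104·0.374/8.01×10^-7 = 1.45×10^6 → turbulent
ε/D = 1.2/374 = 0.00321
Swamee-Jain: f = 0.02681
h_f = f(L/D)V²/(2g) = 0.02681·(676/0.374)·3.104²/(2·9.81) = 23.79 m
Δp = ρg·h_f = 995.7·9.81·23.79 = 232.4 kPa

Δp ≈ 232 kPa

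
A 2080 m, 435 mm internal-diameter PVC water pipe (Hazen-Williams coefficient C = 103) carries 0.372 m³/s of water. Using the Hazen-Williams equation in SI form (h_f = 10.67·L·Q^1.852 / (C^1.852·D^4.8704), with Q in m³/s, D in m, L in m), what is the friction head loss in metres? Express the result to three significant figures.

h_f = 10.67·2080·0.372^1.852 / (103^1.852·0.435^4.8704) = 38.35 m

h_f ≈ 38.4 m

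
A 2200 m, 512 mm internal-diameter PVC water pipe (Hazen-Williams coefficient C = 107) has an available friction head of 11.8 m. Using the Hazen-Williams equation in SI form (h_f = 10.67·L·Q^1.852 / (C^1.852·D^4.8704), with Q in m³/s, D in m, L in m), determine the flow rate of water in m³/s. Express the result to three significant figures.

Rearranging: Q = [h_f·C^1.852·D^4.8704 / (10.67·L)]^(1/1.852)
Q = [11.8·107^1.852·0.512^4.8704 / (10.67·2200)]^0.540 = 0.3046 m³/s

Q ≈ 0.305 m³/s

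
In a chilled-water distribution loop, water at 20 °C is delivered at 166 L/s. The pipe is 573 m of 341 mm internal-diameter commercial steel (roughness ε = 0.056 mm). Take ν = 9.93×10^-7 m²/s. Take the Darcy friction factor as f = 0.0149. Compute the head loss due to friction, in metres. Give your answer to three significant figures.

V = 4Q/(πD²) = 4·0.166/(π·0.341²) = 1.818 m/s
h_f = f(L/D)V²/(2g) = 0.01490·(573/0.341)·1.818²/(2·9.81) = 4.216 m

h_f ≈ 4.22 m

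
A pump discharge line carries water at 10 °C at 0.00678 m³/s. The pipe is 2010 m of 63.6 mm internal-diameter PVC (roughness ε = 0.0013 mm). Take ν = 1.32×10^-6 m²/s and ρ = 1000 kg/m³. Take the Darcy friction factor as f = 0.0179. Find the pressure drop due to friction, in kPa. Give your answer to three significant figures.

Δp ≈ 1290 kPa

V = 4Q/(πD²) = 4·0.00678/(π·0.0636²) = 2.134 m/s
h_f = f(L/D)V²/(2g) = 0.01790·(2010/0.0636)·2.134²/(2·9.81) = 131.3 m
Δp = ρg·h_f = 1000·9.81·131.3 = 1288 kPa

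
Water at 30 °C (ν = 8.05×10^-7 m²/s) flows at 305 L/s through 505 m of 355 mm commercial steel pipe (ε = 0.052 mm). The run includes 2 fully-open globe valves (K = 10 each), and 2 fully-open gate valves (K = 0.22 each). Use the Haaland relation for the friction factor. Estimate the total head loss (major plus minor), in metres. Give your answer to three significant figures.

H_L ≈ 19.3 m

V = 4Q/(πD²) = 3.081 m/s; V²/2g = 0.4840 m
Re = 1.36×10^6, ε/D = 1.46×10^-4 → f = 0.01372 (Haaland)
Major: h_f = f(L/D)·V²/2g = 0.01372·1423·0.4840 = 9.444 m
Minor: ΣK = 20.4; h_m = ΣK·V²/2g = 9.892 m
Total H_L = 9.444 + 9.892 = 19.34 m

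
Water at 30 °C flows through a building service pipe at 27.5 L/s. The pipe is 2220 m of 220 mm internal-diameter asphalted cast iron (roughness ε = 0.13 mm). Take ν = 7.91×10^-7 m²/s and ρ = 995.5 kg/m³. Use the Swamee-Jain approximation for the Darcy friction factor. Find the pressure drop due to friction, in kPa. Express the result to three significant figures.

Δp ≈ 51.0 kPa

V = 4Q/(πD²) = 4·0.0275/(π·0.220²) = 0.7234 m/s
Re = VD/ν = 0.7234·0.220/7.91×10^-7 = 2.01×10^5 → turbulent
ε/D = 0.13/220 = 5.91×10^-4
Swamee-Jain: f = 0.01939
h_f = f(L/D)V²/(2g) = 0.01939·(2220/0.220)·0.7234²/(2·9.81) = 5.218 m
Δp = ρg·h_f = 995.5·9.81·5.218 = 50.96 kPa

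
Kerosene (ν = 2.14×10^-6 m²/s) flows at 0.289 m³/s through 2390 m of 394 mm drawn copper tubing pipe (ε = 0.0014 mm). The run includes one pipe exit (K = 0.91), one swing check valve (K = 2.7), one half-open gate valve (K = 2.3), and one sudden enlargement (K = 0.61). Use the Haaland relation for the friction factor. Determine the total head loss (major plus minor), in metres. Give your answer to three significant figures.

H_L ≈ 25.2 m

V = 4Q/(πD²) = 2.370 m/s; V²/2g = 0.2864 m
Re = 4.36×10^5, ε/D = 3.55×10^-6 → f = 0.01342 (Haaland)
Major: h_f = f(L/D)·V²/2g = 0.01342·6066·0.2864 = 23.32 m
Minor: ΣK = 6.52; h_m = ΣK·V²/2g = 1.867 m
Total H_L = 23.32 + 1.867 = 25.18 m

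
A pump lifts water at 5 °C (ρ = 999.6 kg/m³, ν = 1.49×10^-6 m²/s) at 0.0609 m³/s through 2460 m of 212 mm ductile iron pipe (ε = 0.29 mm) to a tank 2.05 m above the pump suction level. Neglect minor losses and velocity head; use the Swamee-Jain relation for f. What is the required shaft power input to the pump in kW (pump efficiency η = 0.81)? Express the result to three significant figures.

V = 4Q/(πD²) = 1.725 m/s; Re = 2.45×10^5; ε/D = 0.00137; f = 0.02233
h_f = f(L/D)V²/2g = 39.30 m
Total head H = z + h_f = 2.05 + 39.30 = 41.35 m
P_hyd = ρgQH = 999.6·9.81·0.0609·41.35 = 24.70 kW
P_shaft = P_hyd/η = 24.70/0.81 = 30.49 kW

P_shaft ≈ 30.5 kW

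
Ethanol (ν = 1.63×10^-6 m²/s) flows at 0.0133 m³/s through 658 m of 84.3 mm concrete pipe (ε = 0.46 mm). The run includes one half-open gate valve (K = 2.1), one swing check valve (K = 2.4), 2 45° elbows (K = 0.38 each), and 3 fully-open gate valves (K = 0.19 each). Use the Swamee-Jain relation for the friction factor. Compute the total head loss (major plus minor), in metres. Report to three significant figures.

H_L ≈ 74.3 m

V = 4Q/(πD²) = 2.383 m/s; V²/2g = 0.2894 m
Re = 1.23×10^5, ε/D = 0.00546 → f = 0.03214 (Swamee-Jain)
Major: h_f = f(L/D)·V²/2g = 0.03214·7805·0.2894 = 72.60 m
Minor: ΣK = 5.83; h_m = ΣK·V²/2g = 1.687 m
Total H_L = 72.60 + 1.687 = 74.29 m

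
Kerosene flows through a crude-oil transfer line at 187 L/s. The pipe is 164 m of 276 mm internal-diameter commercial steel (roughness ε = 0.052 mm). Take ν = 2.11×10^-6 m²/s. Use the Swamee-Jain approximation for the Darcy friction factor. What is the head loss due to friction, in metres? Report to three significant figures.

V = 4Q/(πD²) = 4·0.187/(π·0.276²) = 3.126 m/s
Re = VD/ν = 3.126·0.276/2.11×10^-6 = 4.09×10^5 → turbulent
ε/D = 0.052/276 = 1.88×10^-4
Swamee-Jain: f = 0.01569
h_f = f(L/D)V²/(2g) = 0.01569·(164/0.276)·3.126²/(2·9.81) = 4.643 m

h_f ≈ 4.64 m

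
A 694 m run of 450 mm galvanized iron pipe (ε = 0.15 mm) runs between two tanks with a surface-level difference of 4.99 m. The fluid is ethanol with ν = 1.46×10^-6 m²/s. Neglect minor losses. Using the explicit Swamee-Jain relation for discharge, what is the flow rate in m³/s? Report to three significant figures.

Q ≈ 0.314 m³/s

Swamee-Jain (Type II): Q = -0.965·√(gD⁵h_f/L)·ln[ε/(3.7D) + √(3.17ν²L/(gD³h_f))]
√(gD⁵h_f/L) = √(9.81·0.450⁵·4.99/694) = 0.03608
ε/(3.7D) = 9.01×10^-5; √(3.17ν²L/(gD³h_f)) = 3.24×10^-5
Q = -0.965·0.03608·ln(1.225×10^-4) = 0.3136 m³/s
Check: V = 1.97 m/s, Re = 6.08×10^5, f = 0.01644, h_f = 5.02 m ≈ 4.99 m ✓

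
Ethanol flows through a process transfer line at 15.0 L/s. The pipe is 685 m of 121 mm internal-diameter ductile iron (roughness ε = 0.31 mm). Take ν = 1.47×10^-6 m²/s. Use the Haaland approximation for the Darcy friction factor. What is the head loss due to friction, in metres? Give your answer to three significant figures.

h_f ≈ 12.9 m

V = 4Q/(πD²) = 4·0.0150/(π·0.121²) = 1.304 m/s
Re = VD/ν = 1.304·0.121/1.47×10^-6 = 1.07×10^5 → turbulent
ε/D = 0.31/121 = 0.00256
Haaland: f = 0.02630
h_f = f(L/D)V²/(2g) = 0.02630·(685/0.121)·1.304²/(2·9.81) = 12.91 m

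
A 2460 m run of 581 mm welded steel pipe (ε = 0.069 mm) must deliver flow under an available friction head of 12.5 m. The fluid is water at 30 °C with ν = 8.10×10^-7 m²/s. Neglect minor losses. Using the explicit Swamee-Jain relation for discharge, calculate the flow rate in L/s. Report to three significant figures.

Q ≈ 553 L/s

Swamee-Jain (Type II): Q = -0.965·√(gD⁵h_f/L)·ln[ε/(3.7D) + √(3.17ν²L/(gD³h_f))]
√(gD⁵h_f/L) = √(9.81·0.581⁵·12.5/2460) = 0.05745
ε/(3.7D) = 3.21×10^-5; √(3.17ν²L/(gD³h_f)) = 1.46×10^-5
Q = -0.965·0.05745·ln(4.668×10^-5) = 0.5528 m³/s
Check: V = 2.09 m/s, Re = 1.50×10^6, f = 0.01340, h_f = 12.6 m ≈ 12.5 m ✓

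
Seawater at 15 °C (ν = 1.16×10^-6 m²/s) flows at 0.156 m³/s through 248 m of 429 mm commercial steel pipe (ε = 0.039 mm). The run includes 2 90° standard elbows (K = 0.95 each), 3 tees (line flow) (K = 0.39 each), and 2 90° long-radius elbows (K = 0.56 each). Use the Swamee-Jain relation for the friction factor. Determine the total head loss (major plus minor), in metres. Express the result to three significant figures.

H_L ≈ 0.756 m

V = 4Q/(πD²) = 1.079 m/s; V²/2g = 0.05937 m
Re = 3.99×10^5, ε/D = 9.09×10^-5 → f = 0.01477 (Swamee-Jain)
Major: h_f = f(L/D)·V²/2g = 0.01477·578.1·0.05937 = 0.5068 m
Minor: ΣK = 4.19; h_m = ΣK·V²/2g = 0.2487 m
Total H_L = 0.5068 + 0.2487 = 0.7555 m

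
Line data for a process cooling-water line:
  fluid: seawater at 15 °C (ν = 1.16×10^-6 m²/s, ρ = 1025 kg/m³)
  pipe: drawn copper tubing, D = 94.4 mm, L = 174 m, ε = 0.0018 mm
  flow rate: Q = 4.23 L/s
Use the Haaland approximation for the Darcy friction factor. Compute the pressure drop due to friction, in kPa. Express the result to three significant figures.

Δp ≈ 7.19 kPa

V = 4Q/(πD²) = 4·0.00423/(π·0.0944²) = 0.6044 m/s
Re = VD/ν = 0.6044·0.0944/1.16×10^-6 = 4.92×10^4 → turbulent
ε/D = 0.0018/94.4 = 1.91×10^-5
Haaland: f = 0.02084
h_f = f(L/D)V²/(2g) = 0.02084·(174/0.0944)·0.6044²/(2·9.81) = 0.7150 m
Δp = ρg·h_f = 1025·9.81·0.7150 = 7.189 kPa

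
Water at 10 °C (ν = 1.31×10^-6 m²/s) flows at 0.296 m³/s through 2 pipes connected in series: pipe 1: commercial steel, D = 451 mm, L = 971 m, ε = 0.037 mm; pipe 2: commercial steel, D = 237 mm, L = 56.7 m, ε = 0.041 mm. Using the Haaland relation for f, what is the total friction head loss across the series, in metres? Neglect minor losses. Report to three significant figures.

H ≈ 12.9 m

Pipe 1: V = 1.853 m/s, Re = 6.38×10^5, ε/D = 8.20×10^-5, f = 0.01366, h_1 = f(L/D)V²/2g = 5.146 m
Pipe 2: V = 6.710 m/s, Re = 1.21×10^6, ε/D = 1.73×10^-4, f = 0.01414, h_2 = f(L/D)V²/2g = 7.764 m
Series → Q common, losses add: H = Σh = 12.91 m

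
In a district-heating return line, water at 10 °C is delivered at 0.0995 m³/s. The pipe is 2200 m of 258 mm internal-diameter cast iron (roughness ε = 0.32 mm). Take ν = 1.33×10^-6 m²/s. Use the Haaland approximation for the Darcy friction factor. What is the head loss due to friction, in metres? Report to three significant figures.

V = 4Q/(πD²) = 4·0.0995/(π·0.258²) = 1.903 m/s
Re = VD/ν = 1.903·0.258/1.33×10^-6 = 3.69×10^5 → turbulent
ε/D = 0.32/258 = 0.00124
Haaland: f = 0.02135
h_f = f(L/D)V²/(2g) = 0.02135·(2200/0.258)·1.903²/(2·9.81) = 33.61 m

h_f ≈ 33.6 m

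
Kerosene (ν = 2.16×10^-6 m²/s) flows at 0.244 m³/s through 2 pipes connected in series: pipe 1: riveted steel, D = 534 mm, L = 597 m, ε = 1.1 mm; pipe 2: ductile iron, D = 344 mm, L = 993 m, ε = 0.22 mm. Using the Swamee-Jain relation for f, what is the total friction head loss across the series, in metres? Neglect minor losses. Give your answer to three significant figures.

H ≈ 20.7 m

Pipe 1: V = 1.089 m/s, Re = 2.69×10^5, ε/D = 0.00206, f = 0.02442, h_1 = f(L/D)V²/2g = 1.651 m
Pipe 2: V = 2.625 m/s, Re = 4.18×10^5, ε/D = 6.40×10^-4, f = 0.01875, h_2 = f(L/D)V²/2g = 19.01 m
Series → Q common, losses add: H = Σh = 20.66 m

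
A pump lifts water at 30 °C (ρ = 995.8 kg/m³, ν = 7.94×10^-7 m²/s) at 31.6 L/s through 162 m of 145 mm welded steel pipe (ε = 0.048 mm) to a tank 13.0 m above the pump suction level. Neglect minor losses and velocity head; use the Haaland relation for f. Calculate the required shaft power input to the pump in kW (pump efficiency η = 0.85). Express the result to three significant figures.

V = 4Q/(πD²) = 1.914 m/s; Re = 3.49×10^5; ε/D = 3.31×10^-4; f = 0.01681
h_f = f(L/D)V²/2g = 3.505 m
Total head H = z + h_f = 13.0 + 3.505 = 16.50 m
P_hyd = ρgQH = 995.8·9.81·0.0316·16.50 = 5.095 kW
P_shaft = P_hyd/η = 5.095/0.85 = 5.994 kW

P_shaft ≈ 5.99 kW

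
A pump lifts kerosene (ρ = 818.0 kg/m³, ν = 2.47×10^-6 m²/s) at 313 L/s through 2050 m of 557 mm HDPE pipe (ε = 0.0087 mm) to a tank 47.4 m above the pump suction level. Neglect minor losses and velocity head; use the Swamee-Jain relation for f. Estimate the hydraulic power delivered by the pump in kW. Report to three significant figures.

P_hyd ≈ 130 kW

V = 4Q/(πD²) = 1.285 m/s; Re = 2.90×10^5; ε/D = 1.56×10^-5; f = 0.01465
h_f = f(L/D)V²/2g = 4.534 m
Total head H = z + h_f = 47.4 + 4.534 = 51.93 m
P_hyd = ρgQH = 818.0·9.81·0.313·51.93 = 130.4 kW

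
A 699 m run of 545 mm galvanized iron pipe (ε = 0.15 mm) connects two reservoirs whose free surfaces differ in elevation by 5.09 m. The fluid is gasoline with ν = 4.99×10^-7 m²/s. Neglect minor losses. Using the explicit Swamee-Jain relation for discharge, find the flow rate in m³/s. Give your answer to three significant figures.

Swamee-Jain (Type II): Q = -0.965·√(gD⁵h_f/L)·ln[ε/(3.7D) + √(3.17ν²L/(gD³h_f))]
√(gD⁵h_f/L) = √(9.81·0.545⁵·5.09/699) = 0.05861
ε/(3.7D) = 7.44×10^-5; √(3.17ν²L/(gD³h_f)) = 8.26×10^-6
Q = -0.965·0.05861·ln(8.265×10^-5) = 0.5317 m³/s
Check: V = 2.28 m/s, Re = 2.49×10^6, f = 0.01507, h_f = 5.12 m ≈ 5.09 m ✓

Q ≈ 0.532 m³/s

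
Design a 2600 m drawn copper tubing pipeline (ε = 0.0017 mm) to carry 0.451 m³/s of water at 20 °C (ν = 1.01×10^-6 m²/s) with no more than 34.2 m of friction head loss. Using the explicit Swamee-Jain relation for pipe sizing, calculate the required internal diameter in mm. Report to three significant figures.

D ≈ 432 mm

Swamee-Jain (Type III): D = 0.66·[ε^1.25·(LQ²/(gh_f))^4.75 + ν·Q^9.4·(L/(gh_f))^5.2]^0.04
LQ²/(gh_f) = 1.576; L/(gh_f) = 7.750
Term 1 = ε^1.25·(…)^4.75 = 5.33×10^-7; Term 2 = ν·Q^9.4·(…)^5.2 = 2.39×10^-5
D = 0.66·(5.33×10^-7 + 2.39×10^-5)^0.04 = 0.4316 m = 432 mm
Check: V = 3.08 m/s, Re = 1.32×10^6, f = 0.01120, h_f = 32.7 m ≈ 34.2 m ✓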